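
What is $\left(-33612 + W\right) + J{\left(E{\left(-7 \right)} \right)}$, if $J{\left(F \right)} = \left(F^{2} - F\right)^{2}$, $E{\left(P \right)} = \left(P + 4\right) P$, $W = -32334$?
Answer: $110454$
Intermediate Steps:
$E{\left(P \right)} = P \left(4 + P\right)$ ($E{\left(P \right)} = \left(4 + P\right) P = P \left(4 + P\right)$)
$\left(-33612 + W\right) + J{\left(E{\left(-7 \right)} \right)} = \left(-33612 - 32334\right) + \left(- 7 \left(4 - 7\right)\right)^{2} \left(-1 - 7 \left(4 - 7\right)\right)^{2} = -65946 + \left(\left(-7\right) \left(-3\right)\right)^{2} \left(-1 - -21\right)^{2} = -65946 + 21^{2} \left(-1 + 21\right)^{2} = -65946 + 441 \cdot 20^{2} = -65946 + 441 \cdot 400 = -65946 + 176400 = 110454$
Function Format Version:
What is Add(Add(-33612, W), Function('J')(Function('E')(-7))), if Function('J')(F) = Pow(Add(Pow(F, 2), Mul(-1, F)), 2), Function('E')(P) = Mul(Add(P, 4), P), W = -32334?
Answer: 110454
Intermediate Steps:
Function('E')(P) = Mul(P, Add(4, P)) (Function('E')(P) = Mul(Add(4, P), P) = Mul(P, Add(4, P)))
Add(Add(-33612, W), Function('J')(Function('E')(-7))) = Add(Add(-33612, -32334), Mul(Pow(Mul(-7, Add(4, -7)), 2), Pow(Add(-1, Mul(-7, Add(4, -7))), 2))) = Add(-65946, Mul(Pow(Mul(-7, -3), 2), Pow(Add(-1, Mul(-7, -3)), 2))) = Add(-65946, Mul(Pow(21, 2), Pow(Add(-1, 21), 2))) = Add(-65946, Mul(441, Pow(20, 2))) = Add(-65946, Mul(441, 400)) = Add(-65946, 176400) = 110454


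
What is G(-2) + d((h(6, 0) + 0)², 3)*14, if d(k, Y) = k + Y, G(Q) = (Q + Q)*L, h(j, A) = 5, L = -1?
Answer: 396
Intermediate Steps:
G(Q) = -2*Q (G(Q) = (Q + Q)*(-1) = (2*Q)*(-1) = -2*Q)
d(k, Y) = Y + k
G(-2) + d((h(6, 0) + 0)², 3)*14 = -2*(-2) + (3 + (5 + 0)²)*14 = 4 + (3 + 5²)*14 = 4 + (3 + 25)*14 = 4 + 28*14 = 4 + 392 = 396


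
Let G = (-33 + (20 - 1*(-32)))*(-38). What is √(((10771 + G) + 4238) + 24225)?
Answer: 4*√2407 ≈ 196.24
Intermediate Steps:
G = -722 (G = (-33 + (20 + 32))*(-38) = (-33 + 52)*(-38) = 19*(-38) = -722)
√(((10771 + G) + 4238) + 24225) = √(((10771 - 722) + 4238) + 24225) = √((10049 + 4238) + 24225) = √(14287 + 24225) = √38512 = 4*√2407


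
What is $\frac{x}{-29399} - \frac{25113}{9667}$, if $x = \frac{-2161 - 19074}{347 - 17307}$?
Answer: $- \frac{2504344774853}{964006851136} \approx -2.5979$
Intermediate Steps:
$x = \frac{4247}{3392}$ ($x = - \frac{21235}{-16960} = \left(-21235\right) \left(- \frac{1}{16960}\right) = \frac{4247}{3392} \approx 1.2521$)
$\frac{x}{-29399} - \frac{25113}{9667} = \frac{4247}{3392 \left(-29399\right)} - \frac{25113}{9667} = \frac{4247}{3392} \left(- \frac{1}{29399}\right) - \frac{25113}{9667} = - \frac{4247}{99721408} - \frac{25113}{9667} = - \frac{2504344774853}{964006851136}$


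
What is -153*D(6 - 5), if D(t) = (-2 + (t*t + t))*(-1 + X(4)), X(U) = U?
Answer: 0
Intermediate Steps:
D(t) = -6 + 3*t + 3*t**2 (D(t) = (-2 + (t*t + t))*(-1 + 4) = (-2 + (t**2 + t))*3 = (-2 + (t + t**2))*3 = (-2 + t + t**2)*3 = -6 + 3*t + 3*t**2)
-153*D(6 - 5) = -153*(-6 + 3*(6 - 5) + 3*(6 - 5)**2) = -153*(-6 + 3*1 + 3*1**2) = -153*(-6 + 3 + 3*1) = -153*(-6 + 3 + 3) = -153*0 = 0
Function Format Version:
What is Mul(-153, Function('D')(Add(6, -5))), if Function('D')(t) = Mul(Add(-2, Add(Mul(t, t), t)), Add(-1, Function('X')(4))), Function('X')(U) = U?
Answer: 0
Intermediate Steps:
Function('D')(t) = Add(-6, Mul(3, t), Mul(3, Pow(t, 2))) (Function('D')(t) = Mul(Add(-2, Add(Mul(t, t), t)), Add(-1, 4)) = Mul(Add(-2, Add(Pow(t, 2), t)), 3) = Mul(Add(-2, Add(t, Pow(t, 2))), 3) = Mul(Add(-2, t, Pow(t, 2)), 3) = Add(-6, Mul(3, t), Mul(3, Pow(t, 2))))
Mul(-153, Function('D')(Add(6, -5))) = Mul(-153, Add(-6, Mul(3, Add(6, -5)), Mul(3, Pow(Add(6, -5), 2)))) = Mul(-153, Add(-6, Mul(3, 1), Mul(3, Pow(1, 2)))) = Mul(-153, Add(-6, 3, Mul(3, 1))) = Mul(-153, Add(-6, 3, 3)) = Mul(-153, 0) = 0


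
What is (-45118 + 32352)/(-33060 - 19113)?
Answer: 12766/52173 ≈ 0.24469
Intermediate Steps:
(-45118 + 32352)/(-33060 - 19113) = -12766/(-52173) = -12766*(-1/52173) = 12766/52173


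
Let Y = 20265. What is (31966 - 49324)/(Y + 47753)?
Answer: -8679/34009 ≈ -0.25520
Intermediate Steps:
(31966 - 49324)/(Y + 47753) = (31966 - 49324)/(20265 + 47753) = -17358/68018 = -17358*1/68018 = -8679/34009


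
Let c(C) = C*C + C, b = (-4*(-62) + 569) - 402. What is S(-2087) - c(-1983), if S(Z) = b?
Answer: -3929891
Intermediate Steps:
b = 415 (b = (248 + 569) - 402 = 817 - 402 = 415)
S(Z) = 415
c(C) = C + C² (c(C) = C² + C = C + C²)
S(-2087) - c(-1983) = 415 - (-1983)*(1 - 1983) = 415 - (-1983)*(-1982) = 415 - 1*3930306 = 415 - 3930306 = -3929891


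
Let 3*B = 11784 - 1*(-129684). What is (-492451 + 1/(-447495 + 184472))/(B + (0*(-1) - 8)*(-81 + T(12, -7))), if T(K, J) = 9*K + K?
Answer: -64762969687/6160524706 ≈ -10.513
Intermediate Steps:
T(K, J) = 10*K
B = 47156 (B = (11784 - 1*(-129684))/3 = (11784 + 129684)/3 = (1/3)*141468 = 47156)
(-492451 + 1/(-447495 + 184472))/(B + (0*(-1) - 8)*(-81 + T(12, -7))) = (-492451 + 1/(-447495 + 184472))/(47156 + (0*(-1) - 8)*(-81 + 10*12)) = (-492451 + 1/(-263023))/(47156 + (0 - 8)*(-81 + 120)) = (-492451 - 1/263023)/(47156 - 8*39) = -129525939374/(263023*(47156 - 312)) = -129525939374/263023/46844 = -129525939374/263023*1/46844 = -64762969687/6160524706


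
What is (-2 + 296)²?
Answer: 86436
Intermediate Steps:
(-2 + 296)² = 294² = 86436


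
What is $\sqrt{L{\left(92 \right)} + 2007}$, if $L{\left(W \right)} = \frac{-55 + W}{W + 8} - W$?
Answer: $\frac{\sqrt{191537}}{10} \approx 43.765$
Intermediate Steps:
$L{\left(W \right)} = - W + \frac{-55 + W}{8 + W}$ ($L{\left(W \right)} = \frac{-55 + W}{8 + W} - W = - W + \frac{-55 + W}{8 + W}$)
$\sqrt{L{\left(92 \right)} + 2007} = \sqrt{\frac{-55 - 92^{2} - 644}{8 + 92} + 2007} = \sqrt{\frac{-55 - 8464 - 644}{100} + 2007} = \sqrt{\frac{1}{100} \left(-9163\right) + 2007} = \sqrt{- \frac{9163}{100} + 2007} = \sqrt{\frac{191537}{100}} = \frac{\sqrt{191537}}{10}$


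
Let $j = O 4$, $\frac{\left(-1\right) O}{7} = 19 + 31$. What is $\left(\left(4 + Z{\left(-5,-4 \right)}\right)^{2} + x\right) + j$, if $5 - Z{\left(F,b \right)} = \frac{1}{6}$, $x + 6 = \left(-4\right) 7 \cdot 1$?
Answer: $- \frac{48815}{36} \approx -1356.0$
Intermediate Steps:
$x = -34$ ($x = -6 + \left(-4\right) 7 \cdot 1 = -6 - 28 = -34$)
$Z{\left(F,b \right)} = \frac{29}{6}$ ($Z{\left(F,b \right)} = 5 - \frac{1}{6} = \frac{29}{6}$)
$O = -350$ ($O = - 7 \left(19 + 31\right) = \left(-7\right) 50 = -350$)
$j = -1400$ ($j = \left(-350\right) 4 = -1400$)
$\left(\left(4 + Z{\left(-5,-4 \right)}\right)^{2} + x\right) + j = \left(\left(4 + \frac{29}{6}\right)^{2} - 34\right) - 1400 = \left(\left(\frac{53}{6}\right)^{2} - 34\right) - 1400 = \left(\frac{2809}{36} - 34\right) - 1400 = \frac{1585}{36} - 1400 = - \frac{48815}{36}$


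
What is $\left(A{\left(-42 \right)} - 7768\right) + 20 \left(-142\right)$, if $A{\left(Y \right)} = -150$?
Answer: $-10758$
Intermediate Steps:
$\left(A{\left(-42 \right)} - 7768\right) + 20 \left(-142\right) = \left(-150 - 7768\right) + 20 \left(-142\right) = -7918 - 2840 = -10758$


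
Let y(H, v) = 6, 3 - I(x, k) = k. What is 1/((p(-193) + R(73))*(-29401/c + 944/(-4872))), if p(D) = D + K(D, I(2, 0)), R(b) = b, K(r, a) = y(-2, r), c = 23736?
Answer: 803068/131138361 ≈ 0.0061238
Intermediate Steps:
I(x, k) = 3 - k
K(r, a) = 6
p(D) = 6 + D (p(D) = D + 6 = 6 + D)
1/((p(-193) + R(73))*(-29401/c + 944/(-4872))) = 1/(((6 - 193) + 73)*(-29401/23736 + 944/(-4872))) = 1/((-187 + 73)*(-29401*1/23736 + 944*(-1/4872))) = 1/((-114)*(-29401/23736 - 118/609)) = -1/(114*(-2300673/1606136)) = -1/114*(-1606136/2300673) = 803068/131138361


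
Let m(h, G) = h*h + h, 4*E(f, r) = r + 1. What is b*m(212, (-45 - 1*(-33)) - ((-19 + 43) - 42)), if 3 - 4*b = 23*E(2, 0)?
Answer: -124179/4 ≈ -31045.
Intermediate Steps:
E(f, r) = ¼ + r/4 (E(f, r) = (r + 1)/4 = (1 + r)/4 = ¼ + r/4)
m(h, G) = h + h² (m(h, G) = h² + h = h + h²)
b = -11/16 (b = ¾ - 23*(¼ + (¼)*0)/4 = ¾ - 23*(¼ + 0)/4 = ¾ - 23/(4*4) = ¾ - ¼*23/4 = ¾ - 23/16 = -11/16 ≈ -0.68750)
b*m(212, (-45 - 1*(-33)) - ((-19 + 43) - 42)) = -583*(1 + 212)/4 = -583*213/4 = -11/16*45156 = -124179/4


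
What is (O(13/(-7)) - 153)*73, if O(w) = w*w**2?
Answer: -3991348/343 ≈ -11637.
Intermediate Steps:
O(w) = w**3
(O(13/(-7)) - 153)*73 = ((13/(-7))**3 - 153)*73 = ((13*(-1/7))**3 - 153)*73 = ((-13/7)**3 - 153)*73 = (-2197/343 - 153)*73 = -54676/343*73 = -3991348/343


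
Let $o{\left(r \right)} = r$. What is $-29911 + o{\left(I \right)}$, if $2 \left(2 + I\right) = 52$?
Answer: $-29887$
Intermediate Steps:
$I = 24$ ($I = -2 + \frac{1}{2} \cdot 52 = -2 + 26 = 24$)
$-29911 + o{\left(I \right)} = -29911 + 24 = -29887$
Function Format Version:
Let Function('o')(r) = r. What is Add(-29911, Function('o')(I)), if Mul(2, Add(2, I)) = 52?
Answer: -29887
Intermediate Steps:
I = 24 (I = Add(-2, Mul(Rational(1, 2), 52)) = Add(-2, 26) = 24)
Add(-29911, Function('o')(I)) = Add(-29911, 24) = -29887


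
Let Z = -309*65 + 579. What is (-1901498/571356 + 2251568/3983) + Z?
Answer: -21555572266007/1137855474 ≈ -18944.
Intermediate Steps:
Z = -19506 (Z = -20085 + 579 = -19506)
(-1901498/571356 + 2251568/3983) + Z = (-1901498/571356 + 2251568/3983) - 19506 = (-1901498*1/571356 + 2251568*(1/3983)) - 19506 = (-950749/285678 + 2251568/3983) - 19506 = 639436609837/1137855474 - 19506 = -21555572266007/1137855474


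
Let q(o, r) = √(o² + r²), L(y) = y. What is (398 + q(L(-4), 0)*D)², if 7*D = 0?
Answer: 158404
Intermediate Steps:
D = 0 (D = (⅐)*0 = 0)
(398 + q(L(-4), 0)*D)² = (398 + √((-4)² + 0²)*0)² = (398 + √(16 + 0)*0)² = (398 + √16*0)² = (398 + 4*0)² = (398 + 0)² = 398² = 158404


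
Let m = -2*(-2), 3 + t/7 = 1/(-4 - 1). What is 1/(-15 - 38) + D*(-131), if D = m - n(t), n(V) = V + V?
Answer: -1694097/265 ≈ -6392.8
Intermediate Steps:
t = -112/5 (t = -21 + 7/(-4 - 1) = -21 + 7/(-5) = -21 + 7*(-⅕) = -21 - 7/5 = -112/5 ≈ -22.400)
n(V) = 2*V
m = 4
D = 244/5 (D = 4 - 2*(-112)/5 = 4 - 1*(-224/5) = 4 + 224/5 = 244/5 ≈ 48.800)
1/(-15 - 38) + D*(-131) = 1/(-15 - 38) + (244/5)*(-131) = 1/(-53) - 31964/5 = -1/53 - 31964/5 = -1694097/265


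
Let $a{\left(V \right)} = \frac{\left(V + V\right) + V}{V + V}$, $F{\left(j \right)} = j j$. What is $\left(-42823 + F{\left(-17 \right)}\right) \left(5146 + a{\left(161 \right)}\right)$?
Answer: $-218943765$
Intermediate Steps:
$F{\left(j \right)} = j^{2}$
$a{\left(V \right)} = \frac{3}{2}$ ($a{\left(V \right)} = \frac{2 V + V}{2 V} = 3 V \frac{1}{2 V} = \frac{3}{2}$)
$\left(-42823 + F{\left(-17 \right)}\right) \left(5146 + a{\left(161 \right)}\right) = \left(-42823 + \left(-17\right)^{2}\right) \left(5146 + \frac{3}{2}\right) = \left(-42823 + 289\right) \frac{10295}{2} = \left(-42534\right) \frac{10295}{2} = -218943765$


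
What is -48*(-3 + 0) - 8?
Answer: 136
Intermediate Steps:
-48*(-3 + 0) - 8 = -48*(-3) - 8 = -12*(-12) - 8 = 144 - 8 = 136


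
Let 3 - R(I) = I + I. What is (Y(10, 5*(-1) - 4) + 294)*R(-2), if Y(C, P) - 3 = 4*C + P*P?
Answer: 2926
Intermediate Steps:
R(I) = 3 - 2*I (R(I) = 3 - (I + I) = 3 - 2*I)
Y(C, P) = 3 + P² + 4*C (Y(C, P) = 3 + (4*C + P*P) = 3 + (4*C + P²) = 3 + (P² + 4*C) = 3 + P² + 4*C)
(Y(10, 5*(-1) - 4) + 294)*R(-2) = ((3 + (5*(-1) - 4)² + 4*10) + 294)*(3 - 2*(-2)) = ((3 + (-5 - 4)² + 40) + 294)*(3 + 4) = ((3 + (-9)² + 40) + 294)*7 = ((3 + 81 + 40) + 294)*7 = (124 + 294)*7 = 418*7 = 2926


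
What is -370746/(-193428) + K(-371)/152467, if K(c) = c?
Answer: 448053719/234058626 ≈ 1.9143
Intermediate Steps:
-370746/(-193428) + K(-371)/152467 = -370746/(-193428) - 371/152467 = -370746*(-1/193428) - 371*1/152467 = 20597/10746 - 53/21781 = 448053719/234058626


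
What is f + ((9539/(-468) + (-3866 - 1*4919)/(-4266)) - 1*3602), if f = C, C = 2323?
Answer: -143893897/110916 ≈ -1297.3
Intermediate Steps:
f = 2323
f + ((9539/(-468) + (-3866 - 1*4919)/(-4266)) - 1*3602) = 2323 + ((9539/(-468) + (-3866 - 1*4919)/(-4266)) - 1*3602) = 2323 + ((9539*(-1/468) + (-3866 - 4919)*(-1/4266)) - 3602) = 2323 + ((-9539/468 - 8785*(-1/4266)) - 3602) = 2323 + ((-9539/468 + 8785/4266) - 3602) = 2323 + (-2032333/110916 - 3602) = 2323 - 401551765/110916 = -143893897/110916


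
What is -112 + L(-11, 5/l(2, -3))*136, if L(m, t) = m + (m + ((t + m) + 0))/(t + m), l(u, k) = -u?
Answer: -36752/27 ≈ -1361.2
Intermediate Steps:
L(m, t) = m + (t + 2*m)/(m + t) (L(m, t) = m + (m + ((m + t) + 0))/(m + t) = m + (m + (m + t))/(m + t) = m + (t + 2*m)/(m + t))
-112 + L(-11, 5/l(2, -3))*136 = -112 + ((5/((-1*2)) + (-11)² + 2*(-11) - 55/((-1*2)))/(-11 + 5/((-1*2))))*136 = -112 + ((5/(-2) + 121 - 22 - 55/(-2))/(-11 + 5/(-2)))*136 = -112 + ((5*(-½) + 121 - 22 - 55*(-1)/2)/(-11 + 5*(-½)))*136 = -112 + ((-5/2 + 121 - 22 - 11*(-5/2))/(-11 - 5/2))*136 = -112 + ((-5/2 + 121 - 22 + 55/2)/(-27/2))*136 = -112 - 2/27*124*136 = -112 - 248/27*136 = -112 - 33728/27 = -36752/27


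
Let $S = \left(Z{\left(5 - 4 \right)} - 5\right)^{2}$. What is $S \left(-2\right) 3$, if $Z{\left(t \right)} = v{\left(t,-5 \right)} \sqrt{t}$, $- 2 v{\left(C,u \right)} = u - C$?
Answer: $-24$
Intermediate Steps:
$v{\left(C,u \right)} = \frac{C}{2} - \frac{u}{2}$ ($v{\left(C,u \right)} = - \frac{u - C}{2} = \frac{C}{2} - \frac{u}{2}$)
$Z{\left(t \right)} = \sqrt{t} \left(\frac{5}{2} + \frac{t}{2}\right)$ ($Z{\left(t \right)} = \left(\frac{t}{2} - - \frac{5}{2}\right) \sqrt{t} = \left(\frac{t}{2} + \frac{5}{2}\right) \sqrt{t} = \left(\frac{5}{2} + \frac{t}{2}\right) \sqrt{t} = \sqrt{t} \left(\frac{5}{2} + \frac{t}{2}\right)$)
$S = 4$ ($S = \left(\frac{\sqrt{5 - 4} \left(5 + \left(5 - 4\right)\right)}{2} - 5\right)^{2} = \left(\frac{\sqrt{1} \left(5 + 1\right)}{2} - 5\right)^{2} = \left(\frac{1}{2} \cdot 1 \cdot 6 - 5\right)^{2} = \left(3 - 5\right)^{2} = \left(-2\right)^{2} = 4$)
$S \left(-2\right) 3 = 4 \left(-2\right) 3 = \left(-8\right) 3 = -24$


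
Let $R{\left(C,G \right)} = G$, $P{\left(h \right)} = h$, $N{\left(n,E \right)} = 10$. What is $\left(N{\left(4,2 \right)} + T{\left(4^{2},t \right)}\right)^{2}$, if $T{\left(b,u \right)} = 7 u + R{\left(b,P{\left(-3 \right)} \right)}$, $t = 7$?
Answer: $3136$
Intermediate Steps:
$T{\left(b,u \right)} = -3 + 7 u$ ($T{\left(b,u \right)} = 7 u - 3 = -3 + 7 u$)
$\left(N{\left(4,2 \right)} + T{\left(4^{2},t \right)}\right)^{2} = \left(10 + \left(-3 + 7 \cdot 7\right)\right)^{2} = \left(10 + \left(-3 + 49\right)\right)^{2} = \left(10 + 46\right)^{2} = 56^{2} = 3136$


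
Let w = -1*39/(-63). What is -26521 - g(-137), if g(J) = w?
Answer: -556954/21 ≈ -26522.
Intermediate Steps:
w = 13/21 (w = -39*(-1/63) = 13/21 ≈ 0.61905)
g(J) = 13/21
-26521 - g(-137) = -26521 - 1*13/21 = -26521 - 13/21 = -556954/21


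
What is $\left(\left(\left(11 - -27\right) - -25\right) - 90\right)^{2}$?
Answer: $729$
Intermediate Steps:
$\left(\left(\left(11 - -27\right) - -25\right) - 90\right)^{2} = \left(\left(\left(11 + 27\right) + 25\right) - 90\right)^{2} = \left(\left(38 + 25\right) - 90\right)^{2} = \left(63 - 90\right)^{2} = \left(-27\right)^{2} = 729$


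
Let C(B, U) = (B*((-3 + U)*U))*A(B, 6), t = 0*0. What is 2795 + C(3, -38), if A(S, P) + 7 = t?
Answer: -29923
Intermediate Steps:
t = 0
A(S, P) = -7 (A(S, P) = -7 + 0 = -7)
C(B, U) = -7*B*U*(-3 + U) (C(B, U) = (B*((-3 + U)*U))*(-7) = (B*(U*(-3 + U)))*(-7) = (B*U*(-3 + U))*(-7) = -7*B*U*(-3 + U))
2795 + C(3, -38) = 2795 + 7*3*(-38)*(3 - 1*(-38)) = 2795 + 7*3*(-38)*(3 + 38) = 2795 + 7*3*(-38)*41 = 2795 - 32718 = -29923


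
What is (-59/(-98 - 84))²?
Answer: 3481/33124 ≈ 0.10509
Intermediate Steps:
(-59/(-98 - 84))² = (-59/(-182))² = (-59*(-1/182))² = (59/182)² = 3481/33124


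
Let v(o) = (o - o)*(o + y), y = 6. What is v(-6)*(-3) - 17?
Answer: -17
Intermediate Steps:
v(o) = 0 (v(o) = (o - o)*(o + 6) = 0*(6 + o) = 0)
v(-6)*(-3) - 17 = 0*(-3) - 17 = 0 - 17 = -17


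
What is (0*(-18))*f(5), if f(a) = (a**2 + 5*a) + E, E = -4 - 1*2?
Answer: 0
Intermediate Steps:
E = -6 (E = -4 - 2 = -6)
f(a) = -6 + a**2 + 5*a (f(a) = (a**2 + 5*a) - 6 = -6 + a**2 + 5*a)
(0*(-18))*f(5) = (0*(-18))*(-6 + 5**2 + 5*5) = 0*(-6 + 25 + 25) = 0*44 = 0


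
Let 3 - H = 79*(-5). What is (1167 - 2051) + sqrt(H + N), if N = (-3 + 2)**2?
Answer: -884 + sqrt(399) ≈ -864.03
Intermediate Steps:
H = 398 (H = 3 - 79*(-5) = 3 - 1*(-395) = 3 + 395 = 398)
N = 1 (N = (-1)**2 = 1)
(1167 - 2051) + sqrt(H + N) = (1167 - 2051) + sqrt(398 + 1) = -884 + sqrt(399)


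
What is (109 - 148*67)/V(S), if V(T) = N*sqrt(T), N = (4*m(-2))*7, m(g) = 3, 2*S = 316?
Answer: -467*sqrt(158)/632 ≈ -9.2881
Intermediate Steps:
S = 158 (S = (1/2)*316 = 158)
N = 84 (N = (4*3)*7 = 12*7 = 84)
V(T) = 84*sqrt(T)
(109 - 148*67)/V(S) = (109 - 148*67)/((84*sqrt(158))) = (109 - 9916)*(sqrt(158)/13272) = -467*sqrt(158)/632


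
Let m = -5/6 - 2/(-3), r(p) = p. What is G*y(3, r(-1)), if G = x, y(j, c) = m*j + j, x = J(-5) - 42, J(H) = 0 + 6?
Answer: -90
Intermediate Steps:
J(H) = 6
x = -36 (x = 6 - 42 = -36)
m = -1/6 (m = -5*1/6 - 2*(-1/3) = -5/6 + 2/3 = -1/6 ≈ -0.16667)
y(j, c) = 5*j/6 (y(j, c) = -j/6 + j = 5*j/6)
G = -36
G*y(3, r(-1)) = -30*3 = -36*5/2 = -90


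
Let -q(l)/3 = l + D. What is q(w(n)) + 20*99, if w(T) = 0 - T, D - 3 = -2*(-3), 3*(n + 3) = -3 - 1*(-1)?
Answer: 1942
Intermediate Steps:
n = -11/3 (n = -3 + (-3 - 1*(-1))/3 = -3 + (-3 + 1)/3 = -3 + (⅓)*(-2) = -3 - ⅔ = -11/3 ≈ -3.6667)
D = 9 (D = 3 - 2*(-3) = 3 + 6 = 9)
w(T) = -T
q(l) = -27 - 3*l (q(l) = -3*(l + 9) = -3*(9 + l) = -27 - 3*l)
q(w(n)) + 20*99 = (-27 - (-3)*(-11)/3) + 20*99 = (-27 - 3*11/3) + 1980 = (-27 - 11) + 1980 = -38 + 1980 = 1942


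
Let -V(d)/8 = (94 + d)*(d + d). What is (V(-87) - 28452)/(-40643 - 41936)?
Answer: 18708/82579 ≈ 0.22655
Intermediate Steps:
V(d) = -16*d*(94 + d) (V(d) = -8*(94 + d)*(d + d) = -8*(94 + d)*2*d = -16*d*(94 + d))
(V(-87) - 28452)/(-40643 - 41936) = (-16*(-87)*(94 - 87) - 28452)/(-40643 - 41936) = (-16*(-87)*7 - 28452)/(-82579) = (9744 - 28452)*(-1/82579) = -18708*(-1/82579) = 18708/82579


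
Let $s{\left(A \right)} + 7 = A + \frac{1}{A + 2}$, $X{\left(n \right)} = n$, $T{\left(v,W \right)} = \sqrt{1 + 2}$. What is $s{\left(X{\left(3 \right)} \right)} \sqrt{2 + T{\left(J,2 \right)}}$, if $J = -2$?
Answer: $- \frac{19 \sqrt{2 + \sqrt{3}}}{5} \approx -7.341$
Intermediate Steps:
$T{\left(v,W \right)} = \sqrt{3}$
$s{\left(A \right)} = -7 + A + \frac{1}{2 + A}$ ($s{\left(A \right)} = -7 + \left(A + \frac{1}{A + 2}\right) = -7 + \left(A + \frac{1}{2 + A}\right) = -7 + A + \frac{1}{2 + A}$)
$s{\left(X{\left(3 \right)} \right)} \sqrt{2 + T{\left(J,2 \right)}} = \frac{-13 + 3^{2} - 15}{2 + 3} \sqrt{2 + \sqrt{3}} = \frac{-13 + 9 - 15}{5} \sqrt{2 + \sqrt{3}} = \frac{1}{5} \left(-19\right) \sqrt{2 + \sqrt{3}} = - \frac{19 \sqrt{2 + \sqrt{3}}}{5}$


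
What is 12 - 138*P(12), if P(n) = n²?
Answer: -19860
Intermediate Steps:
12 - 138*P(12) = 12 - 138*12² = 12 - 138*144 = 12 - 19872 = -19860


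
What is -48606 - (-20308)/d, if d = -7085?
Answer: -344393818/7085 ≈ -48609.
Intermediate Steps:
-48606 - (-20308)/d = -48606 - (-20308)/(-7085) = -48606 - (-20308)*(-1)/7085 = -48606 - 1*20308/7085 = -48606 - 20308/7085 = -344393818/7085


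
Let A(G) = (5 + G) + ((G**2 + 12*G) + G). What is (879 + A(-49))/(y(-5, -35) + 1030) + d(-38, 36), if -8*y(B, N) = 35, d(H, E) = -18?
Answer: -126898/8205 ≈ -15.466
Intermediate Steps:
A(G) = 5 + G**2 + 14*G (A(G) = (5 + G) + (G**2 + 13*G) = 5 + G**2 + 14*G)
y(B, N) = -35/8 (y(B, N) = -1/8*35 = -35/8)
(879 + A(-49))/(y(-5, -35) + 1030) + d(-38, 36) = (879 + (5 + (-49)**2 + 14*(-49)))/(-35/8 + 1030) - 18 = (879 + (5 + 2401 - 686))/(8205/8) - 18 = (879 + 1720)*(8/8205) - 18 = 2599*(8/8205) - 18 = 20792/8205 - 18 = -126898/8205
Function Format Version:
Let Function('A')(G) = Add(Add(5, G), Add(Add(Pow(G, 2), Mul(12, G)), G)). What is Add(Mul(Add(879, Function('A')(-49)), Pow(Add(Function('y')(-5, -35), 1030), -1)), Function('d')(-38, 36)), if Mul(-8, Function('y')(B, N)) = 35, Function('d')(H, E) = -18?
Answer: Rational(-126898, 8205) ≈ -15.466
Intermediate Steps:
Function('A')(G) = Add(5, Pow(G, 2), Mul(14, G)) (Function('A')(G) = Add(Add(5, G), Add(Pow(G, 2), Mul(13, G))) = Add(5, Pow(G, 2), Mul(14, G)))
Function('y')(B, N) = Rational(-35, 8) (Function('y')(B, N) = Mul(Rational(-1, 8), 35) = Rational(-35, 8))
Add(Mul(Add(879, Function('A')(-49)), Pow(Add(Function('y')(-5, -35), 1030), -1)), Function('d')(-38, 36)) = Add(Mul(Add(879, Add(5, Pow(-49, 2), Mul(14, -49))), Pow(Add(Rational(-35, 8), 1030), -1)), -18) = Add(Mul(Add(879, Add(5, 2401, -686)), Pow(Rational(8205, 8), -1)), -18) = Add(Mul(Add(879, 1720), Rational(8, 8205)), -18) = Add(Mul(2599, Rational(8, 8205)), -18) = Add(Rational(20792, 8205), -18) = Rational(-126898, 8205)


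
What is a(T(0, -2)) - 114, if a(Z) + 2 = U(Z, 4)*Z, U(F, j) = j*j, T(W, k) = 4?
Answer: -52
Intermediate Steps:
U(F, j) = j²
a(Z) = -2 + 16*Z (a(Z) = -2 + 4²*Z = -2 + 16*Z)
a(T(0, -2)) - 114 = (-2 + 16*4) - 114 = (-2 + 64) - 114 = 62 - 114 = -52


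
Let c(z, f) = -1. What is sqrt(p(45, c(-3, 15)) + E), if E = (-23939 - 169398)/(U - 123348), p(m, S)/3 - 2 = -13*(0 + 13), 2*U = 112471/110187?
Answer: I*sqrt(369027058526353623826383)/27182579681 ≈ 22.348*I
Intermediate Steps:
U = 112471/220374 (U = (112471/110187)/2 = (112471*(1/110187))/2 = (1/2)*(112471/110187) = 112471/220374 ≈ 0.51036)
p(m, S) = -501 (p(m, S) = 6 + 3*(-13*(0 + 13)) = 6 + 3*(-13*13) = 6 + 3*(-169) = 6 - 507 = -501)
E = 42606448038/27182579681 (E = (-23939 - 169398)/(112471/220374 - 123348) = -193337/(-27182579681/220374) = -193337*(-220374/27182579681) = 42606448038/27182579681 ≈ 1.5674)
sqrt(p(45, c(-3, 15)) + E) = sqrt(-501 + 42606448038/27182579681) = sqrt(-13575865972143/27182579681) = I*sqrt(369027058526353623826383)/27182579681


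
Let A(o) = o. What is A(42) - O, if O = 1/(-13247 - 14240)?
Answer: 1154455/27487 ≈ 42.000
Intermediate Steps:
O = -1/27487 (O = 1/(-27487) = -1/27487 ≈ -3.6381e-5)
A(42) - O = 42 - 1*(-1/27487) = 42 + 1/27487 = 1154455/27487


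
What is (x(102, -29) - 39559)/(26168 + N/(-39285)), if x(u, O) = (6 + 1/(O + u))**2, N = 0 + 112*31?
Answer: -4137048154575/2739123074116 ≈ -1.5104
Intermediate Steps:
N = 3472 (N = 0 + 3472 = 3472)
(x(102, -29) - 39559)/(26168 + N/(-39285)) = ((1 + 6*(-29) + 6*102)**2/(-29 + 102)**2 - 39559)/(26168 + 3472/(-39285)) = ((1 - 174 + 612)**2/73**2 - 39559)/(26168 + 3472*(-1/39285)) = ((1/5329)*439**2 - 39559)/(26168 - 3472/39285) = ((1/5329)*192721 - 39559)/(1028006408/39285) = (192721/5329 - 39559)*(39285/1028006408) = -210617190/5329*39285/1028006408 = -4137048154575/2739123074116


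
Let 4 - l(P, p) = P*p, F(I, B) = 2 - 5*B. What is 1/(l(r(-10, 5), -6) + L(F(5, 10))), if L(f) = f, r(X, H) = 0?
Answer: -1/44 ≈ -0.022727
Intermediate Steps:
l(P, p) = 4 - P*p
1/(l(r(-10, 5), -6) + L(F(5, 10))) = 1/((4 - 1*0*(-6)) + (2 - 5*10)) = 1/((4 + 0) + (2 - 50)) = 1/(4 - 48) = 1/(-44) = -1/44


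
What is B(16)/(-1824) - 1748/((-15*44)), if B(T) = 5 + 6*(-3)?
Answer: 266411/100320 ≈ 2.6556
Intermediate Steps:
B(T) = -13 (B(T) = 5 - 18 = -13)
B(16)/(-1824) - 1748/((-15*44)) = -13/(-1824) - 1748/((-15*44)) = -13*(-1/1824) - 1748/(-660) = 13/1824 - 1748*(-1/660) = 13/1824 + 437/165 = 266411/100320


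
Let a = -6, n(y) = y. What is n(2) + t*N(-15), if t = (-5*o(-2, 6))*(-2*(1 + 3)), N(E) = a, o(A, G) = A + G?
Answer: -958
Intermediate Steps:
N(E) = -6
t = 160 (t = (-5*(-2 + 6))*(-2*(1 + 3)) = (-5*4)*(-2*4) = -20*(-8) = 160)
n(2) + t*N(-15) = 2 + 160*(-6) = 2 - 960 = -958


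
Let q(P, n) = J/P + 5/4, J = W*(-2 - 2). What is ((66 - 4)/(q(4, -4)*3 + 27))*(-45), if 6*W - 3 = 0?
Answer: -1240/13 ≈ -95.385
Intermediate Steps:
W = 1/2 (W = 1/2 + (1/6)*0 = 1/2 + 0 = 1/2 ≈ 0.50000)
J = -2 (J = (-2 - 2)/2 = (1/2)*(-4) = -2)
q(P, n) = 5/4 - 2/P (q(P, n) = -2/P + 5/4 = 5/4 - 2/P)
((66 - 4)/(q(4, -4)*3 + 27))*(-45) = ((66 - 4)/((5/4 - 2/4)*3 + 27))*(-45) = (62/((5/4 - 2*1/4)*3 + 27))*(-45) = (62/((5/4 - 1/2)*3 + 27))*(-45) = (62/((3/4)*3 + 27))*(-45) = (62/(9/4 + 27))*(-45) = (62/(117/4))*(-45) = (62*(4/117))*(-45) = (248/117)*(-45) = -1240/13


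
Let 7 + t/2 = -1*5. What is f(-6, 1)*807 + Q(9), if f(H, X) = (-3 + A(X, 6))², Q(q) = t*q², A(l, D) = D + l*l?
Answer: 10968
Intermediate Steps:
t = -24 (t = -14 + 2*(-1*5) = -14 + 2*(-5) = -14 - 10 = -24)
A(l, D) = D + l²
Q(q) = -24*q²
f(H, X) = (3 + X²)² (f(H, X) = (-3 + (6 + X²))² = (3 + X²)²)
f(-6, 1)*807 + Q(9) = (3 + 1²)²*807 - 24*9² = (3 + 1)²*807 - 24*81 = 4²*807 - 1944 = 16*807 - 1944 = 12912 - 1944 = 10968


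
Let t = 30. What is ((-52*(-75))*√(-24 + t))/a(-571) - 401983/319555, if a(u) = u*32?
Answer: -401983/319555 - 975*√6/4568 ≈ -1.7808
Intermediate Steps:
a(u) = 32*u
((-52*(-75))*√(-24 + t))/a(-571) - 401983/319555 = ((-52*(-75))*√(-24 + 30))/((32*(-571))) - 401983/319555 = (3900*√6)/(-18272) - 401983*1/319555 = (3900*√6)*(-1/18272) - 401983/319555 = -975*√6/4568 - 401983/319555 = -401983/319555 - 975*√6/4568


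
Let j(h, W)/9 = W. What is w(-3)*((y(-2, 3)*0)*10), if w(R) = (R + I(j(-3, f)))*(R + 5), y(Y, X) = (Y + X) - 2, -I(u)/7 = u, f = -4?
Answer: 0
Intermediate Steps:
j(h, W) = 9*W
I(u) = -7*u
y(Y, X) = -2 + X + Y (y(Y, X) = (X + Y) - 2 = -2 + X + Y)
w(R) = (5 + R)*(252 + R) (w(R) = (R - 63*(-4))*(R + 5) = (R - 7*(-36))*(5 + R) = (R + 252)*(5 + R) = (252 + R)*(5 + R) = (5 + R)*(252 + R))
w(-3)*((y(-2, 3)*0)*10) = (1260 + (-3)² + 257*(-3))*(((-2 + 3 - 2)*0)*10) = (1260 + 9 - 771)*(-1*0*10) = 498*(0*10) = 498*0 = 0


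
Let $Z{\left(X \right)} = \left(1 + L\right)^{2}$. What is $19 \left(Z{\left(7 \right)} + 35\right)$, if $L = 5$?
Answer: $1349$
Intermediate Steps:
$Z{\left(X \right)} = 36$ ($Z{\left(X \right)} = \left(1 + 5\right)^{2} = 6^{2} = 36$)
$19 \left(Z{\left(7 \right)} + 35\right) = 19 \left(36 + 35\right) = 19 \cdot 71 = 1349$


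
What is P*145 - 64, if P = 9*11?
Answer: 14291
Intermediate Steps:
P = 99
P*145 - 64 = 99*145 - 64 = 14355 - 64 = 14291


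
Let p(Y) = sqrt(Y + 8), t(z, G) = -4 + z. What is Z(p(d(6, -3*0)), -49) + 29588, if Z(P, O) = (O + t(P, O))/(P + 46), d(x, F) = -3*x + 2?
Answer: 3491249/118 + 11*I*sqrt(2)/118 ≈ 29587.0 + 0.13183*I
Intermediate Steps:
d(x, F) = 2 - 3*x
p(Y) = sqrt(8 + Y)
Z(P, O) = (-4 + O + P)/(46 + P) (Z(P, O) = (O + (-4 + P))/(P + 46) = (-4 + O + P)/(46 + P))
Z(p(d(6, -3*0)), -49) + 29588 = (-4 - 49 + sqrt(8 + (2 - 3*6)))/(46 + sqrt(8 + (2 - 3*6))) + 29588 = (-4 - 49 + sqrt(8 + (2 - 18)))/(46 + sqrt(8 + (2 - 18))) + 29588 = (-4 - 49 + sqrt(8 - 16))/(46 + sqrt(8 - 16)) + 29588 = (-4 - 49 + sqrt(-8))/(46 + sqrt(-8)) + 29588 = (-4 - 49 + 2*I*sqrt(2))/(46 + 2*I*sqrt(2)) + 29588 = (-53 + 2*I*sqrt(2))/(46 + 2*I*sqrt(2)) + 29588 = 29588 + (-53 + 2*I*sqrt(2))/(46 + 2*I*sqrt(2))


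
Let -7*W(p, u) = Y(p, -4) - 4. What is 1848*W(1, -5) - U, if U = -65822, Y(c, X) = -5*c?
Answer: 68198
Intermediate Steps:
W(p, u) = 4/7 + 5*p/7 (W(p, u) = -(-5*p - 4)/7 = -(-4 - 5*p)/7 = 4/7 + 5*p/7)
1848*W(1, -5) - U = 1848*(4/7 + (5/7)*1) - 1*(-65822) = 1848*(4/7 + 5/7) + 65822 = 1848*(9/7) + 65822 = 2376 + 65822 = 68198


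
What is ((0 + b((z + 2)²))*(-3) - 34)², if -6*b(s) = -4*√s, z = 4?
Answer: 2116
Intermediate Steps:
b(s) = 2*√s/3 (b(s) = -(-2)*√s/3 = 2*√s/3)
((0 + b((z + 2)²))*(-3) - 34)² = ((0 + 2*√((4 + 2)²)/3)*(-3) - 34)² = ((0 + 2*√(6²)/3)*(-3) - 34)² = ((0 + 2*√36/3)*(-3) - 34)² = ((0 + (⅔)*6)*(-3) - 34)² = ((0 + 4)*(-3) - 34)² = (4*(-3) - 34)² = (-12 - 34)² = (-46)² = 2116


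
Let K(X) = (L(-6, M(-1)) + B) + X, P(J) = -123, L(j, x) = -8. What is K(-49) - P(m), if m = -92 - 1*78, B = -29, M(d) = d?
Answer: 37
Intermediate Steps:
m = -170 (m = -92 - 78 = -170)
K(X) = -37 + X (K(X) = (-8 - 29) + X = -37 + X)
K(-49) - P(m) = (-37 - 49) - 1*(-123) = -86 + 123 = 37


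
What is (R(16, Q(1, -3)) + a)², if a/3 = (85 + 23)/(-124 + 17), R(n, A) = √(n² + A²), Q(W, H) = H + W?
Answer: 3081716/11449 - 1296*√65/107 ≈ 171.52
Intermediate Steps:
R(n, A) = √(A² + n²)
a = -324/107 (a = 3*((85 + 23)/(-124 + 17)) = 3*(108/(-107)) = 3*(108*(-1/107)) = 3*(-108/107) = -324/107 ≈ -3.0280)
(R(16, Q(1, -3)) + a)² = (√((-3 + 1)² + 16²) - 324/107)² = (√((-2)² + 256) - 324/107)² = (√(4 + 256) - 324/107)² = (√260 - 324/107)² = (2*√65 - 324/107)² = (-324/107 + 2*√65)²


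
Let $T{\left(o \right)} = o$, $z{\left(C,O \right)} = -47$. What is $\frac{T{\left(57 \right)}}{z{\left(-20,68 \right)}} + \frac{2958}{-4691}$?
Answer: $- \frac{406413}{220477} \approx -1.8433$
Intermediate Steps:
$\frac{T{\left(57 \right)}}{z{\left(-20,68 \right)}} + \frac{2958}{-4691} = \frac{57}{-47} + \frac{2958}{-4691} = 57 \left(- \frac{1}{47}\right) + 2958 \left(- \frac{1}{4691}\right) = - \frac{57}{47} - \frac{2958}{4691} = - \frac{406413}{220477}$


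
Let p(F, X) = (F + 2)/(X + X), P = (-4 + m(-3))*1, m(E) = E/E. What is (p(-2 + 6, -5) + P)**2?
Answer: 324/25 ≈ 12.960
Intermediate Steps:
m(E) = 1
P = -3 (P = (-4 + 1)*1 = -3*1 = -3)
p(F, X) = (2 + F)/(2*X) (p(F, X) = (2 + F)/((2*X)) = (2 + F)*(1/(2*X)) = (2 + F)/(2*X))
(p(-2 + 6, -5) + P)**2 = ((1/2)*(2 + (-2 + 6))/(-5) - 3)**2 = ((1/2)*(-1/5)*(2 + 4) - 3)**2 = ((1/2)*(-1/5)*6 - 3)**2 = (-3/5 - 3)**2 = (-18/5)**2 = 324/25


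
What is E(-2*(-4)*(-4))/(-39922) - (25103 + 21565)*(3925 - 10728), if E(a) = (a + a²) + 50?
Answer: 6337266265723/19961 ≈ 3.1748e+8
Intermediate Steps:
E(a) = 50 + a + a²
E(-2*(-4)*(-4))/(-39922) - (25103 + 21565)*(3925 - 10728) = (50 - 2*(-4)*(-4) + (-2*(-4)*(-4))²)/(-39922) - (25103 + 21565)*(3925 - 10728) = (50 + 8*(-4) + (8*(-4))²)*(-1/39922) - 46668*(-6803) = (50 - 32 + (-32)²)*(-1/39922) - 1*(-317482404) = (50 - 32 + 1024)*(-1/39922) + 317482404 = 1042*(-1/39922) + 317482404 = -521/19961 + 317482404 = 6337266265723/19961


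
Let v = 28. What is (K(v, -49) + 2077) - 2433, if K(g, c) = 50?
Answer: -306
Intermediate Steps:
(K(v, -49) + 2077) - 2433 = (50 + 2077) - 2433 = 2127 - 2433 = -306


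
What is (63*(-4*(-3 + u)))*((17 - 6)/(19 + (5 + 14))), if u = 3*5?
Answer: -16632/19 ≈ -875.37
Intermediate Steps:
u = 15
(63*(-4*(-3 + u)))*((17 - 6)/(19 + (5 + 14))) = (63*(-4*(-3 + 15)))*((17 - 6)/(19 + (5 + 14))) = (63*(-4*12))*(11/(19 + 19)) = (63*(-48))*(11/38) = -33264/38 = -3024*11/38 = -16632/19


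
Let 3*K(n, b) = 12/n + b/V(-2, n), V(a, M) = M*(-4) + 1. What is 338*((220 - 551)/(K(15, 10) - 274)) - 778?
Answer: -14916747/40384 ≈ -369.37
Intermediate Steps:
V(a, M) = 1 - 4*M (V(a, M) = -4*M + 1 = 1 - 4*M)
K(n, b) = 4/n + b/(3*(1 - 4*n)) (K(n, b) = (12/n + b/(1 - 4*n))/3 = 4/n + b/(3*(1 - 4*n)))
338*((220 - 551)/(K(15, 10) - 274)) - 778 = 338*((220 - 551)/((4/15 - ⅓*10/(-1 + 4*15)) - 274)) - 778 = 338*(-331/((4*(1/15) - ⅓*10/(-1 + 60)) - 274)) - 778 = 338*(-331/((4/15 - ⅓*10/59) - 274)) - 778 = 338*(-331/((4/15 - ⅓*10*1/59) - 274)) - 778 = 338*(-331/((4/15 - 10/177) - 274)) - 778 = 338*(-331/(62/295 - 274)) - 778 = 338*(-331/(-80768/295)) - 778 = 338*(-331*(-295/80768)) - 778 = 338*(97645/80768) - 778 = 16502005/40384 - 778 = -14916747/40384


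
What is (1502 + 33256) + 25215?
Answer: 59973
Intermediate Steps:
(1502 + 33256) + 25215 = 34758 + 25215 = 59973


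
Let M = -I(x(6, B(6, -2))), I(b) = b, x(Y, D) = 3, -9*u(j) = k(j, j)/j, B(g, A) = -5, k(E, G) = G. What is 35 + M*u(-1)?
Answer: 106/3 ≈ 35.333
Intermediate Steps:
u(j) = -⅑ (u(j) = -j/(9*j) = -⅑*1 = -⅑)
M = -3 (M = -1*3 = -3)
35 + M*u(-1) = 35 - 3*(-⅑) = 35 + ⅓ = 106/3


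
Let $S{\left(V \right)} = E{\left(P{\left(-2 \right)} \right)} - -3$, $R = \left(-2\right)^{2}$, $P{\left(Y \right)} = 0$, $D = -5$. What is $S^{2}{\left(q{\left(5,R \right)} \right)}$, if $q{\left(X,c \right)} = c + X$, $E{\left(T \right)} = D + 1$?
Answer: $1$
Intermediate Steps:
$R = 4$
$E{\left(T \right)} = -4$ ($E{\left(T \right)} = -5 + 1 = -4$)
$q{\left(X,c \right)} = X + c$
$S{\left(V \right)} = -1$ ($S{\left(V \right)} = -4 - -3 = -4 + 3 = -1$)
$S^{2}{\left(q{\left(5,R \right)} \right)} = \left(-1\right)^{2} = 1$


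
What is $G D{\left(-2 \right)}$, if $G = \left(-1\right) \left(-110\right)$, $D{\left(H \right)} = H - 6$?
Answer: $-880$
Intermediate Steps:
$D{\left(H \right)} = -6 + H$ ($D{\left(H \right)} = H - 6 = -6 + H$)
$G = 110$
$G D{\left(-2 \right)} = 110 \left(-6 - 2\right) = 110 \left(-8\right) = -880$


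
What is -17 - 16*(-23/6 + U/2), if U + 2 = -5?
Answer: 301/3 ≈ 100.33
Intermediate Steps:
U = -7 (U = -2 - 5 = -7)
-17 - 16*(-23/6 + U/2) = -17 - 16*(-23/6 - 7/2) = -17 - 16*(-22/3) = -17 + 352/3 = 301/3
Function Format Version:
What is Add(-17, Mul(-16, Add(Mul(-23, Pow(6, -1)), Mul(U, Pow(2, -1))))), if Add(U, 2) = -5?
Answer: Rational(301, 3) ≈ 100.33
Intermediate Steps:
U = -7 (U = Add(-2, -5) = -7)
Add(-17, Mul(-16, Add(Mul(-23, Pow(6, -1)), Mul(U, Pow(2, -1))))) = Add(-17, Mul(-16, Add(Mul(-23, Pow(6, -1)), Mul(-7, Pow(2, -1))))) = Add(-17, Mul(-16, Add(Mul(-23, Rational(1, 6)), Mul(-7, Rational(1, 2))))) = Add(-17, Mul(-16, Add(Rational(-23, 6), Rational(-7, 2)))) = Add(-17, Mul(-16, Rational(-22, 3))) = Add(-17, Rational(352, 3)) = Rational(301, 3)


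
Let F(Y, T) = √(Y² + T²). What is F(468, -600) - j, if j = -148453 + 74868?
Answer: 73585 + 12*√4021 ≈ 74346.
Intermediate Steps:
j = -73585
F(Y, T) = √(T² + Y²)
F(468, -600) - j = √((-600)² + 468²) - 1*(-73585) = √(360000 + 219024) + 73585 = √579024 + 73585 = 12*√4021 + 73585 = 73585 + 12*√4021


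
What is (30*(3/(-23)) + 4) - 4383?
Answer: -100807/23 ≈ -4382.9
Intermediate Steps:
(30*(3/(-23)) + 4) - 4383 = (30*(3*(-1/23)) + 4) - 4383 = (30*(-3/23) + 4) - 4383 = (-90/23 + 4) - 4383 = 2/23 - 4383 = -100807/23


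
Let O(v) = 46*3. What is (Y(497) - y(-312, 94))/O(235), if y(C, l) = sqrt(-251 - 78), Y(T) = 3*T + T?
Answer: 994/69 - I*sqrt(329)/138 ≈ 14.406 - 0.13144*I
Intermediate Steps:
Y(T) = 4*T
y(C, l) = I*sqrt(329) (y(C, l) = sqrt(-329) = I*sqrt(329))
O(v) = 138
(Y(497) - y(-312, 94))/O(235) = (4*497 - I*sqrt(329))/138 = (1988 - I*sqrt(329))*(1/138) = 994/69 - I*sqrt(329)/138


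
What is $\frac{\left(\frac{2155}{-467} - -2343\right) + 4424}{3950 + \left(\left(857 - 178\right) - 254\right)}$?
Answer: $\frac{3158034}{2043125} \approx 1.5457$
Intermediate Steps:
$\frac{\left(\frac{2155}{-467} - -2343\right) + 4424}{3950 + \left(\left(857 - 178\right) - 254\right)} = \frac{\left(2155 \left(- \frac{1}{467}\right) + 2343\right) + 4424}{3950 + \left(679 - 254\right)} = \frac{\left(- \frac{2155}{467} + 2343\right) + 4424}{3950 + 425} = \frac{\frac{1092026}{467} + 4424}{4375} = \frac{3158034}{467} \cdot \frac{1}{4375} = \frac{3158034}{2043125}$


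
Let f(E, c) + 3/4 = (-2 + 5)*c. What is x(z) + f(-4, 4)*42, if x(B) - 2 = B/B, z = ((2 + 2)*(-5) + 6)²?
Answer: 951/2 ≈ 475.50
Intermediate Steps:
z = 196 (z = (4*(-5) + 6)² = (-20 + 6)² = (-14)² = 196)
x(B) = 3 (x(B) = 2 + B/B = 2 + 1 = 3)
f(E, c) = -¾ + 3*c (f(E, c) = -¾ + (-2 + 5)*c = -¾ + 3*c)
x(z) + f(-4, 4)*42 = 3 + (-¾ + 3*4)*42 = 3 + (-¾ + 12)*42 = 3 + (45/4)*42 = 3 + 945/2 = 951/2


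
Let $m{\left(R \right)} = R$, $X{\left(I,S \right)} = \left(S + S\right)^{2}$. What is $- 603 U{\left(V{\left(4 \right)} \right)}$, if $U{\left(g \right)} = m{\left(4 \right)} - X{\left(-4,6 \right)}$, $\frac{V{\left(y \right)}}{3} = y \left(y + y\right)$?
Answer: $84420$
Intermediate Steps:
$X{\left(I,S \right)} = 4 S^{2}$ ($X{\left(I,S \right)} = \left(2 S\right)^{2} = 4 S^{2}$)
$V{\left(y \right)} = 6 y^{2}$ ($V{\left(y \right)} = 3 y \left(y + y\right) = 3 y 2 y = 3 \cdot 2 y^{2} = 6 y^{2}$)
$U{\left(g \right)} = -140$ ($U{\left(g \right)} = 4 - 4 \cdot 6^{2} = 4 - 4 \cdot 36 = 4 - 144 = -140$)
$- 603 U{\left(V{\left(4 \right)} \right)} = \left(-603\right) \left(-140\right) = 84420$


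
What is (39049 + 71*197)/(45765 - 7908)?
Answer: 53036/37857 ≈ 1.4010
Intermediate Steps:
(39049 + 71*197)/(45765 - 7908) = (39049 + 13987)/37857 = 53036*(1/37857) = 53036/37857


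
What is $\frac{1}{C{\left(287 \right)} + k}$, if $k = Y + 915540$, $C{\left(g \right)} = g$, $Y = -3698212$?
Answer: $- \frac{1}{2782385} \approx -3.594 \cdot 10^{-7}$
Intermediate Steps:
$k = -2782672$ ($k = -3698212 + 915540 = -2782672$)
$\frac{1}{C{\left(287 \right)} + k} = \frac{1}{287 - 2782672} = \frac{1}{-2782385} = - \frac{1}{2782385}$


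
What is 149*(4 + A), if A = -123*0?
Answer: 596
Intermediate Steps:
A = 0
149*(4 + A) = 149*(4 + 0) = 149*4 = 596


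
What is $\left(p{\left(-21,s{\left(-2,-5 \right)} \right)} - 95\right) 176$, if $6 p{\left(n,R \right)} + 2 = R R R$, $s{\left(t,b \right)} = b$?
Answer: $- \frac{61336}{3} \approx -20445.0$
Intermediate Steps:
$p{\left(n,R \right)} = - \frac{1}{3} + \frac{R^{3}}{6}$ ($p{\left(n,R \right)} = - \frac{1}{3} + \frac{R R R}{6} = - \frac{1}{3} + \frac{R^{2} R}{6} = - \frac{1}{3} + \frac{R^{3}}{6}$)
$\left(p{\left(-21,s{\left(-2,-5 \right)} \right)} - 95\right) 176 = \left(\left(- \frac{1}{3} + \frac{\left(-5\right)^{3}}{6}\right) - 95\right) 176 = \left(\left(- \frac{1}{3} + \frac{1}{6} \left(-125\right)\right) - 95\right) 176 = \left(\left(- \frac{1}{3} - \frac{125}{6}\right) - 95\right) 176 = \left(- \frac{127}{6} - 95\right) 176 = \left(- \frac{697}{6}\right) 176 = - \frac{61336}{3}$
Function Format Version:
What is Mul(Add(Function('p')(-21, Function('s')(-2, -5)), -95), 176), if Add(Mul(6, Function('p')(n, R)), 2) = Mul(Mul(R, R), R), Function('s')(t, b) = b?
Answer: Rational(-61336, 3) ≈ -20445.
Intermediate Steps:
Function('p')(n, R) = Add(Rational(-1, 3), Mul(Rational(1, 6), Pow(R, 3))) (Function('p')(n, R) = Add(Rational(-1, 3), Mul(Rational(1, 6), Mul(Mul(R, R), R))) = Add(Rational(-1, 3), Mul(Rational(1, 6), Mul(Pow(R, 2), R))) = Add(Rational(-1, 3), Mul(Rational(1, 6), Pow(R, 3))))
Mul(Add(Function('p')(-21, Function('s')(-2, -5)), -95), 176) = Mul(Add(Add(Rational(-1, 3), Mul(Rational(1, 6), Pow(-5, 3))), -95), 176) = Mul(Add(Add(Rational(-1, 3), Mul(Rational(1, 6), -125)), -95), 176) = Mul(Add(Add(Rational(-1, 3), Rational(-125, 6)), -95), 176) = Mul(Add(Rational(-127, 6), -95), 176) = Mul(Rational(-697, 6), 176) = Rational(-61336, 3)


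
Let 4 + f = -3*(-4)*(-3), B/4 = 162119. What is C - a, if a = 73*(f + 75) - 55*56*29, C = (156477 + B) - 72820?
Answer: 818898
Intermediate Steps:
B = 648476 (B = 4*162119 = 648476)
f = -40 (f = -4 - 3*(-4)*(-3) = -4 + 12*(-3) = -4 - 36 = -40)
C = 732133 (C = (156477 + 648476) - 72820 = 804953 - 72820 = 732133)
a = -86765 (a = 73*(-40 + 75) - 55*56*29 = 73*35 - 3080*29 = 2555 - 1*89320 = 2555 - 89320 = -86765)
C - a = 732133 - 1*(-86765) = 732133 + 86765 = 818898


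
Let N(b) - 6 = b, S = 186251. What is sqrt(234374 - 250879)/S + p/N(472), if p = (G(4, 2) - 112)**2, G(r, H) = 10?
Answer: 5202/239 + I*sqrt(16505)/186251 ≈ 21.766 + 0.00068978*I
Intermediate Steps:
N(b) = 6 + b
p = 10404 (p = (10 - 112)**2 = (-102)**2 = 10404)
sqrt(234374 - 250879)/S + p/N(472) = sqrt(234374 - 250879)/186251 + 10404/(6 + 472) = sqrt(-16505)*(1/186251) + 10404/478 = (I*sqrt(16505))*(1/186251) + 10404*(1/478) = I*sqrt(16505)/186251 + 5202/239 = 5202/239 + I*sqrt(16505)/186251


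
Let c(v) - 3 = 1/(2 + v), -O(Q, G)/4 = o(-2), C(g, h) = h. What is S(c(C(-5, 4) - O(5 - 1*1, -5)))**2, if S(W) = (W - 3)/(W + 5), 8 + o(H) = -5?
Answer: 1/134689 ≈ 7.4245e-6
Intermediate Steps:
o(H) = -13 (o(H) = -8 - 5 = -13)
O(Q, G) = 52 (O(Q, G) = -4*(-13) = 52)
c(v) = 3 + 1/(2 + v)
S(W) = (-3 + W)/(5 + W)
S(c(C(-5, 4) - O(5 - 1*1, -5)))**2 = ((-3 + (7 + 3*(4 - 1*52))/(2 + (4 - 1*52)))/(5 + (7 + 3*(4 - 1*52))/(2 + (4 - 1*52))))**2 = ((-3 + (7 + 3*(4 - 52))/(2 + (4 - 52)))/(5 + (7 + 3*(4 - 52))/(2 + (4 - 52))))**2 = ((-3 + (7 + 3*(-48))/(2 - 48))/(5 + (7 + 3*(-48))/(2 - 48)))**2 = ((-3 + (7 - 144)/(-46))/(5 + (7 - 144)/(-46)))**2 = ((-3 - 1/46*(-137))/(5 - 1/46*(-137)))**2 = ((-3 + 137/46)/(5 + 137/46))**2 = (-1/46/(367/46))**2 = ((46/367)*(-1/46))**2 = (-1/367)**2 = 1/134689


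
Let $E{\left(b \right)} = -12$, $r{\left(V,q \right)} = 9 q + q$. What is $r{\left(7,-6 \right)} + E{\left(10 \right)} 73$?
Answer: $-936$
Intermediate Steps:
$r{\left(V,q \right)} = 10 q$
$r{\left(7,-6 \right)} + E{\left(10 \right)} 73 = 10 \left(-6\right) - 876 = -60 - 876 = -936$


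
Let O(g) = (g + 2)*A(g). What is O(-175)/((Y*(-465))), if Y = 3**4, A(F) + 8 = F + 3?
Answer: -692/837 ≈ -0.82676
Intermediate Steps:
A(F) = -5 + F (A(F) = -8 + (F + 3) = -8 + (3 + F) = -5 + F)
O(g) = (-5 + g)*(2 + g) (O(g) = (g + 2)*(-5 + g) = (2 + g)*(-5 + g) = (-5 + g)*(2 + g))
Y = 81
O(-175)/((Y*(-465))) = ((-5 - 175)*(2 - 175))/((81*(-465))) = -180*(-173)/(-37665) = 31140*(-1/37665) = -692/837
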